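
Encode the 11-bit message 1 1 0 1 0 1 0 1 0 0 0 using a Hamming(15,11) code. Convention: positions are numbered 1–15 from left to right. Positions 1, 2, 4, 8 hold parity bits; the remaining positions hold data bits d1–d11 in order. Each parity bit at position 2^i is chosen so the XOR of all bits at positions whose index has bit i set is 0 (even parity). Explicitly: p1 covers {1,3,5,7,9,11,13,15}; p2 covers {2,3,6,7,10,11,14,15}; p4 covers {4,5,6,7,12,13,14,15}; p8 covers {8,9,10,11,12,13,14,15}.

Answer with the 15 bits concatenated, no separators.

Place data at non-parity positions: p1 p2 1 p4 1 0 1 p8 0 1 0 1 0 0 0
p1 (pos 1,3,5,7,9,11,13,15): XOR of data positions = 1⊕1⊕1⊕0⊕0⊕0⊕0 = 1
p2 (pos 2,3,6,7,10,11,14,15): XOR of data positions = 1⊕0⊕1⊕1⊕0⊕0⊕0 = 1
p4 (pos 4,5,6,7,12,13,14,15): XOR of data positions = 1⊕0⊕1⊕1⊕0⊕0⊕0 = 1
p8 (pos 8,9,10,11,12,13,14,15): XOR of data positions = 0⊕1⊕0⊕1⊕0⊕0⊕0 = 0
Codeword: 111110100101000

111110100101000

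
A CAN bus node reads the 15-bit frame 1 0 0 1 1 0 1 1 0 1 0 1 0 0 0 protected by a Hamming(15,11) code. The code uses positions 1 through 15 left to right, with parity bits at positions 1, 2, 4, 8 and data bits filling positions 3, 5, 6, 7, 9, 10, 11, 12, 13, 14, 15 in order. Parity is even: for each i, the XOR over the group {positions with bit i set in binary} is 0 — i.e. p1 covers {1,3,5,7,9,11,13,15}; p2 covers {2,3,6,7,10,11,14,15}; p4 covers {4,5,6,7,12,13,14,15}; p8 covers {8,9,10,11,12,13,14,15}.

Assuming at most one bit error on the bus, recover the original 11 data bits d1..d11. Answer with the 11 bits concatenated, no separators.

01011101000

s1 (pos 1,3,5,7,9,11,13,15): 1⊕0⊕1⊕1⊕0⊕0⊕0⊕0 = 1
s2 (pos 2,3,6,7,10,11,14,15): 0⊕0⊕0⊕1⊕1⊕0⊕0⊕0 = 0
s4 (pos 4,5,6,7,12,13,14,15): 1⊕1⊕0⊕1⊕1⊕0⊕0⊕0 = 0
s8 (pos 8,9,10,11,12,13,14,15): 1⊕0⊕1⊕0⊕1⊕0⊕0⊕0 = 1
Syndrome s8…s1 = 1001 → error at position 9.
Flip position 9: 100110110101000 → 100110111101000
Read data bits from positions 3,5,6,7,9,10,11,12,13,14,15: 01011101000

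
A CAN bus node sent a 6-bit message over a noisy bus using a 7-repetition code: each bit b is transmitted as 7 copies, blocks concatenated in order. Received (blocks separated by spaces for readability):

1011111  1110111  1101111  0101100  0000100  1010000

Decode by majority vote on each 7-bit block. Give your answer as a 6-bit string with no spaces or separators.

111000

Block 1 (1011111): 6 ones → 1
Block 2 (1110111): 6 ones → 1
Block 3 (1101111): 6 ones → 1
Block 4 (0101100): 3 ones → 0
Block 5 (0000100): 1 one → 0
Block 6 (1010000): 2 ones → 0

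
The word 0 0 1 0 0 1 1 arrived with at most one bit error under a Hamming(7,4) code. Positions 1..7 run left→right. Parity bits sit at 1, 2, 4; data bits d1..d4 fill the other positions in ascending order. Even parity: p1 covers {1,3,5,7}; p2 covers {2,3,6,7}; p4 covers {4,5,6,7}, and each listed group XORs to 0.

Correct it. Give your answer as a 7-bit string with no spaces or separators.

s1 (pos 1,3,5,7): 0⊕1⊕0⊕1 = 0
s2 (pos 2,3,6,7): 0⊕1⊕1⊕1 = 1
s4 (pos 4,5,6,7): 0⊕0⊕1⊕1 = 0
Syndrome s4…s1 = 010 → error at position 2.
Flip position 2: 0010011 → 0110011

0110011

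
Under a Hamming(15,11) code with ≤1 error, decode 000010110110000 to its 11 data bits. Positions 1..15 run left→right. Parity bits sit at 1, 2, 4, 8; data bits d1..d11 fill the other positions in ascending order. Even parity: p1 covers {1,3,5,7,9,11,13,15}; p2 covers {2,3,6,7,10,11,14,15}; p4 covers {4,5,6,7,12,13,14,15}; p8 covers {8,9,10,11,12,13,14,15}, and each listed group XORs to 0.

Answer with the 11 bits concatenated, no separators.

01010100000

s1 (pos 1,3,5,7,9,11,13,15): 0⊕0⊕1⊕1⊕0⊕1⊕0⊕0 = 1
s2 (pos 2,3,6,7,10,11,14,15): 0⊕0⊕0⊕1⊕1⊕1⊕0⊕0 = 1
s4 (pos 4,5,6,7,12,13,14,15): 0⊕1⊕0⊕1⊕0⊕0⊕0⊕0 = 0
s8 (pos 8,9,10,11,12,13,14,15): 1⊕0⊕1⊕1⊕0⊕0⊕0⊕0 = 1
Syndrome s8…s1 = 1011 → error at position 11.
Flip position 11: 000010110110000 → 000010110100000
Read data bits from positions 3,5,6,7,9,10,11,12,13,14,15: 01010100000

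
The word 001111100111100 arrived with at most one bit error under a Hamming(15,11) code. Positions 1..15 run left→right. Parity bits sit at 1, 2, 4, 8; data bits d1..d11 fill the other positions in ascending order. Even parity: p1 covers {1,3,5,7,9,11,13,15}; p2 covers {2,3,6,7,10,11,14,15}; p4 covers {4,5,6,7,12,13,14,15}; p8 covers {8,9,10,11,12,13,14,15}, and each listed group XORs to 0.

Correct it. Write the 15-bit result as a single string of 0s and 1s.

s1 (pos 1,3,5,7,9,11,13,15): 0⊕1⊕1⊕1⊕0⊕1⊕1⊕0 = 1
s2 (pos 2,3,6,7,10,11,14,15): 0⊕1⊕1⊕1⊕1⊕1⊕0⊕0 = 1
s4 (pos 4,5,6,7,12,13,14,15): 1⊕1⊕1⊕1⊕1⊕1⊕0⊕0 = 0
s8 (pos 8,9,10,11,12,13,14,15): 0⊕0⊕1⊕1⊕1⊕1⊕0⊕0 = 0
Syndrome s8…s1 = 0011 → error at position 3.
Flip position 3: 001111100111100 → 000111100111100

000111100111100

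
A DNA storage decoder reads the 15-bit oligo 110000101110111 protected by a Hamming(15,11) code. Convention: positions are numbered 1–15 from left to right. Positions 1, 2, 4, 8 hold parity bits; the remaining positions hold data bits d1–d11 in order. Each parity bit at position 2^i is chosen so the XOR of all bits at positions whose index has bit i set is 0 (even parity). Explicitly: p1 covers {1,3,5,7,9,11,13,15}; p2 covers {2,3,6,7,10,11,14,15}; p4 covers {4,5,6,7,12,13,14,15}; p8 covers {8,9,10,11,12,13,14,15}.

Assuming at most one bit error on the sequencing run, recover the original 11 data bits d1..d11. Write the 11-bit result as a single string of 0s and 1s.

s1 (pos 1,3,5,7,9,11,13,15): 1⊕0⊕0⊕1⊕1⊕1⊕1⊕1 = 0
s2 (pos 2,3,6,7,10,11,14,15): 1⊕0⊕0⊕1⊕1⊕1⊕1⊕1 = 0
s4 (pos 4,5,6,7,12,13,14,15): 0⊕0⊕0⊕1⊕0⊕1⊕1⊕1 = 0
s8 (pos 8,9,10,11,12,13,14,15): 0⊕1⊕1⊕1⊕0⊕1⊕1⊕1 = 0
Syndrome s8…s1 = 0000 → no error.
Read data bits from positions 3,5,6,7,9,10,11,12,13,14,15: 00011110111

00011110111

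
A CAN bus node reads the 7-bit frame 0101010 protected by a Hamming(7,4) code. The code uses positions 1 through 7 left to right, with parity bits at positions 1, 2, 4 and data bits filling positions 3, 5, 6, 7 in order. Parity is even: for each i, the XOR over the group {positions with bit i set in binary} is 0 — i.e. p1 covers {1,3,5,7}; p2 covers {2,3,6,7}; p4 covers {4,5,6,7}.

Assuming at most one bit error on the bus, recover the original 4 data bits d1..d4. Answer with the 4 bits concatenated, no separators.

0010

s1 (pos 1,3,5,7): 0⊕0⊕0⊕0 = 0
s2 (pos 2,3,6,7): 1⊕0⊕1⊕0 = 0
s4 (pos 4,5,6,7): 1⊕0⊕1⊕0 = 0
Syndrome s4…s1 = 000 → no error.
Read data bits from positions 3,5,6,7: 0010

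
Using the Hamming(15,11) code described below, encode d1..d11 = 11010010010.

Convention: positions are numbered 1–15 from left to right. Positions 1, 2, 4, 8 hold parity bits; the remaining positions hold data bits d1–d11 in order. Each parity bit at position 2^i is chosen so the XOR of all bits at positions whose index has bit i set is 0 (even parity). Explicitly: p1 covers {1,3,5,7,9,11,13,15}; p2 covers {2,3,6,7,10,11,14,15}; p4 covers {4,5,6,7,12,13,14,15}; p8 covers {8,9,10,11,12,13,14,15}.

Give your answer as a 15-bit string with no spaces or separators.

Place data at non-parity positions: p1 p2 1 p4 1 0 1 p8 0 0 1 0 0 1 0
p1 (pos 1,3,5,7,9,11,13,15): XOR of data positions = 1⊕1⊕1⊕0⊕1⊕0⊕0 = 0
p2 (pos 2,3,6,7,10,11,14,15): XOR of data positions = 1⊕0⊕1⊕0⊕1⊕1⊕0 = 0
p4 (pos 4,5,6,7,12,13,14,15): XOR of data positions = 1⊕0⊕1⊕0⊕0⊕1⊕0 = 1
p8 (pos 8,9,10,11,12,13,14,15): XOR of data positions = 0⊕0⊕1⊕0⊕0⊕1⊕0 = 0
Codeword: 001110100010010

001110100010010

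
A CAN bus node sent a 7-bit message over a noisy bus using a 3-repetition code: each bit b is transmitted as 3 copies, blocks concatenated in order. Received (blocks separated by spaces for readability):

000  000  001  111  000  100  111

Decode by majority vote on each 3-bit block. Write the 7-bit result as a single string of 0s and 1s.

Block 1 (000): 0 ones → 0
Block 2 (000): 0 ones → 0
Block 3 (001): 1 one → 0
Block 4 (111): 3 ones → 1
Block 5 (000): 0 ones → 0
Block 6 (100): 1 one → 0
Block 7 (111): 3 ones → 1

0001001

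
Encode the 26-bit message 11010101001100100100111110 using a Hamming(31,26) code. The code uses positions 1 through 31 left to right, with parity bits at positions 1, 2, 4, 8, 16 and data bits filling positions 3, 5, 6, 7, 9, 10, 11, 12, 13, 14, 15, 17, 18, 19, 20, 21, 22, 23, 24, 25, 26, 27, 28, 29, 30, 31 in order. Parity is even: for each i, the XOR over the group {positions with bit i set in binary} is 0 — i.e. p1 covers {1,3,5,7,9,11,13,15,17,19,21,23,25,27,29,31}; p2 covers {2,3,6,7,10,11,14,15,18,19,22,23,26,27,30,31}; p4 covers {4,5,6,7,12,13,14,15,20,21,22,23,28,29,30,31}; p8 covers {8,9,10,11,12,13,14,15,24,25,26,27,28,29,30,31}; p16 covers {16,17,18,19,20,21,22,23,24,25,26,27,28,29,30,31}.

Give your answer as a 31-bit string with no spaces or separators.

Place data at non-parity positions: p1 p2 1 p4 1 0 1 p8 0 1 0 1 0 0 1 p16 1 0 0 1 0 0 1 0 0 1 1 1 1 1 0
p1 (pos 1,3,5,7,9,11,13,15,17,19,21,23,25,27,29,31): XOR of data positions = 1⊕1⊕1⊕0⊕0⊕0⊕1⊕1⊕0⊕0⊕1⊕0⊕1⊕1⊕0 = 0
p2 (pos 2,3,6,7,10,11,14,15,18,19,22,23,26,27,30,31): XOR of data positions = 1⊕0⊕1⊕1⊕0⊕0⊕1⊕0⊕0⊕0⊕1⊕1⊕1⊕1⊕0 = 0
p4 (pos 4,5,6,7,12,13,14,15,20,21,22,23,28,29,30,31): XOR of data positions = 1⊕0⊕1⊕1⊕0⊕0⊕1⊕1⊕0⊕0⊕1⊕1⊕1⊕1⊕0 = 1
p8 (pos 8,9,10,11,12,13,14,15,24,25,26,27,28,29,30,31): XOR of data positions = 0⊕1⊕0⊕1⊕0⊕0⊕1⊕0⊕0⊕1⊕1⊕1⊕1⊕1⊕0 = 0
p16 (pos 16,17,18,19,20,21,22,23,24,25,26,27,28,29,30,31): XOR of data positions = 1⊕0⊕0⊕1⊕0⊕0⊕1⊕0⊕0⊕1⊕1⊕1⊕1⊕1⊕0 = 0
Codeword: 0011101001010010100100100111110

0011101001010010100100100111110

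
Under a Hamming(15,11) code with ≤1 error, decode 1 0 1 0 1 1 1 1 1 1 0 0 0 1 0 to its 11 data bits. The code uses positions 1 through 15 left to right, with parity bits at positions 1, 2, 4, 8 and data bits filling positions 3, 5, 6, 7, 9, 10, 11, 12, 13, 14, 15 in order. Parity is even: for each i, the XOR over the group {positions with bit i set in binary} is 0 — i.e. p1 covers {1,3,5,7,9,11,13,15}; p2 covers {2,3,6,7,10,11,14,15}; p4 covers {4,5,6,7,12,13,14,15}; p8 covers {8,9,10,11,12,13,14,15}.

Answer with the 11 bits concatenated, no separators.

01111100010

s1 (pos 1,3,5,7,9,11,13,15): 1⊕1⊕1⊕1⊕1⊕0⊕0⊕0 = 1
s2 (pos 2,3,6,7,10,11,14,15): 0⊕1⊕1⊕1⊕1⊕0⊕1⊕0 = 1
s4 (pos 4,5,6,7,12,13,14,15): 0⊕1⊕1⊕1⊕0⊕0⊕1⊕0 = 0
s8 (pos 8,9,10,11,12,13,14,15): 1⊕1⊕1⊕0⊕0⊕0⊕1⊕0 = 0
Syndrome s8…s1 = 0011 → error at position 3.
Flip position 3: 101011111100010 → 100011111100010
Read data bits from positions 3,5,6,7,9,10,11,12,13,14,15: 01111100010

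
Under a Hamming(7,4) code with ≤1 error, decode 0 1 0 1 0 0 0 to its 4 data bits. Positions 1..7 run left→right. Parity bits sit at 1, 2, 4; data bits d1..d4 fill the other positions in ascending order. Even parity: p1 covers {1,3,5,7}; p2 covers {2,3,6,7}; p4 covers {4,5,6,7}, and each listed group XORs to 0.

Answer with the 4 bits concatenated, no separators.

s1 (pos 1,3,5,7): 0⊕0⊕0⊕0 = 0
s2 (pos 2,3,6,7): 1⊕0⊕0⊕0 = 1
s4 (pos 4,5,6,7): 1⊕0⊕0⊕0 = 1
Syndrome s4…s1 = 110 → error at position 6.
Flip position 6: 0101000 → 0101010
Read data bits from positions 3,5,6,7: 0010

0010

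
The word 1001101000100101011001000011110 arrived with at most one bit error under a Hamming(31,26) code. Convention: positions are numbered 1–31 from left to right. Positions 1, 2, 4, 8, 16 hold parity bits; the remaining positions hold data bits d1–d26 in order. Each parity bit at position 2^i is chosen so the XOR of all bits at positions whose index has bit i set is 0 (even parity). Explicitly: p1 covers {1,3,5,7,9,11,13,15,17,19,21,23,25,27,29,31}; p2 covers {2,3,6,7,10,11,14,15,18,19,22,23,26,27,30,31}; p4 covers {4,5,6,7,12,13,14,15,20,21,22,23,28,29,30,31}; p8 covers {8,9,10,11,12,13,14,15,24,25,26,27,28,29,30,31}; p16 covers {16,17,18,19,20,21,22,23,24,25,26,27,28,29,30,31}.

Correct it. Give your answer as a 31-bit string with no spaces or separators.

0001101000100101011001000011110

s1 (pos 1,3,5,7,9,11,13,15,17,19,21,23,25,27,29,31): 1⊕0⊕1⊕1⊕0⊕1⊕0⊕0⊕0⊕1⊕0⊕0⊕0⊕1⊕1⊕0 = 1
s2 (pos 2,3,6,7,10,11,14,15,18,19,22,23,26,27,30,31): 0⊕0⊕0⊕1⊕0⊕1⊕1⊕0⊕1⊕1⊕1⊕0⊕0⊕1⊕1⊕0 = 0
s4 (pos 4,5,6,7,12,13,14,15,20,21,22,23,28,29,30,31): 1⊕1⊕0⊕1⊕0⊕0⊕1⊕0⊕0⊕0⊕1⊕0⊕1⊕1⊕1⊕0 = 0
s8 (pos 8,9,10,11,12,13,14,15,24,25,26,27,28,29,30,31): 0⊕0⊕0⊕1⊕0⊕0⊕1⊕0⊕0⊕0⊕0⊕1⊕1⊕1⊕1⊕0 = 0
s16 (pos 16,17,18,19,20,21,22,23,24,25,26,27,28,29,30,31): 1⊕0⊕1⊕1⊕0⊕0⊕1⊕0⊕0⊕0⊕0⊕1⊕1⊕1⊕1⊕0 = 0
Syndrome s16…s1 = 00001 → error at position 1.
Flip position 1: 1001101000100101011001000011110 → 0001101000100101011001000011110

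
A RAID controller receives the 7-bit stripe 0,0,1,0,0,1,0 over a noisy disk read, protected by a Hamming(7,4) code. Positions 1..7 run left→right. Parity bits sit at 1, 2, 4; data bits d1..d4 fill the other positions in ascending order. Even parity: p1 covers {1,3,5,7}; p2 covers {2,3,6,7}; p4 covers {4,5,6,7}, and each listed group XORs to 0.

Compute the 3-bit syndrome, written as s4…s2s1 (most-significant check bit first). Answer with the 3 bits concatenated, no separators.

s1 (pos 1,3,5,7): 0⊕1⊕0⊕0 = 1
s2 (pos 2,3,6,7): 0⊕1⊕1⊕0 = 0
s4 (pos 4,5,6,7): 0⊕0⊕1⊕0 = 1
Syndrome s4…s1 = 101 → error at position 5.

101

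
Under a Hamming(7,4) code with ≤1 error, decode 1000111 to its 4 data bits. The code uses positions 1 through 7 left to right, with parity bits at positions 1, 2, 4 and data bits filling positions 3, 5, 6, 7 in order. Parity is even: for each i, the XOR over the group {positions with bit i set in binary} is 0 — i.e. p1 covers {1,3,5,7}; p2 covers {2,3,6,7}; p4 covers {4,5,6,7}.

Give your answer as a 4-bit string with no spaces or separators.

s1 (pos 1,3,5,7): 1⊕0⊕1⊕1 = 1
s2 (pos 2,3,6,7): 0⊕0⊕1⊕1 = 0
s4 (pos 4,5,6,7): 0⊕1⊕1⊕1 = 1
Syndrome s4…s1 = 101 → error at position 5.
Flip position 5: 1000111 → 1000011
Read data bits from positions 3,5,6,7: 0011

0011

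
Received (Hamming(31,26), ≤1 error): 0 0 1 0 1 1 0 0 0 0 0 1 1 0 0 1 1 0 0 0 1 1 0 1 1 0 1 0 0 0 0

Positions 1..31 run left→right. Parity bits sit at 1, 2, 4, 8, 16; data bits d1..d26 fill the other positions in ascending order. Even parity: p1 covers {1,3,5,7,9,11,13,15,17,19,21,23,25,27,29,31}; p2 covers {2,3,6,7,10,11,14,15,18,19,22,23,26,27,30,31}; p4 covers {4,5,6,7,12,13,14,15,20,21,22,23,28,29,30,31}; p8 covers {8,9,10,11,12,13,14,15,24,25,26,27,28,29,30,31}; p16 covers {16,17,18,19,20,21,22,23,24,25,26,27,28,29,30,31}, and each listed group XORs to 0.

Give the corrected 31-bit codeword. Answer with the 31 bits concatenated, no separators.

s1 (pos 1,3,5,7,9,11,13,15,17,19,21,23,25,27,29,31): 0⊕1⊕1⊕0⊕0⊕0⊕1⊕0⊕1⊕0⊕1⊕0⊕1⊕1⊕0⊕0 = 1
s2 (pos 2,3,6,7,10,11,14,15,18,19,22,23,26,27,30,31): 0⊕1⊕1⊕0⊕0⊕0⊕0⊕0⊕0⊕0⊕1⊕0⊕0⊕1⊕0⊕0 = 0
s4 (pos 4,5,6,7,12,13,14,15,20,21,22,23,28,29,30,31): 0⊕1⊕1⊕0⊕1⊕1⊕0⊕0⊕0⊕1⊕1⊕0⊕0⊕0⊕0⊕0 = 0
s8 (pos 8,9,10,11,12,13,14,15,24,25,26,27,28,29,30,31): 0⊕0⊕0⊕0⊕1⊕1⊕0⊕0⊕1⊕1⊕0⊕1⊕0⊕0⊕0⊕0 = 1
s16 (pos 16,17,18,19,20,21,22,23,24,25,26,27,28,29,30,31): 1⊕1⊕0⊕0⊕0⊕1⊕1⊕0⊕1⊕1⊕0⊕1⊕0⊕0⊕0⊕0 = 1
Syndrome s16…s1 = 11001 → error at position 25.
Flip position 25: 0010110000011001100011011010000 → 0010110000011001100011010010000

0010110000011001100011010010000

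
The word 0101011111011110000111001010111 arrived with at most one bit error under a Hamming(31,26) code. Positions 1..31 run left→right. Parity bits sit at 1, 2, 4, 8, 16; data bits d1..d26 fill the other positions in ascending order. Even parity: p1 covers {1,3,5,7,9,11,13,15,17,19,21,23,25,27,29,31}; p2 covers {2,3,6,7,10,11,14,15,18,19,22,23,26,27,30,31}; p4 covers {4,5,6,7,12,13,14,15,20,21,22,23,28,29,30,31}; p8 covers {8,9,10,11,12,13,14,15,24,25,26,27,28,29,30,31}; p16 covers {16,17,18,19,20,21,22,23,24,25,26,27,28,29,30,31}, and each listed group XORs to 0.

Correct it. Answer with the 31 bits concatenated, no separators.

0101111111011110000111001010111

s1 (pos 1,3,5,7,9,11,13,15,17,19,21,23,25,27,29,31): 0⊕0⊕0⊕1⊕1⊕0⊕1⊕1⊕0⊕0⊕1⊕0⊕1⊕1⊕1⊕1 = 1
s2 (pos 2,3,6,7,10,11,14,15,18,19,22,23,26,27,30,31): 1⊕0⊕1⊕1⊕1⊕0⊕1⊕1⊕0⊕0⊕1⊕0⊕0⊕1⊕1⊕1 = 0
s4 (pos 4,5,6,7,12,13,14,15,20,21,22,23,28,29,30,31): 1⊕0⊕1⊕1⊕1⊕1⊕1⊕1⊕1⊕1⊕1⊕0⊕0⊕1⊕1⊕1 = 1
s8 (pos 8,9,10,11,12,13,14,15,24,25,26,27,28,29,30,31): 1⊕1⊕1⊕0⊕1⊕1⊕1⊕1⊕0⊕1⊕0⊕1⊕0⊕1⊕1⊕1 = 0
s16 (pos 16,17,18,19,20,21,22,23,24,25,26,27,28,29,30,31): 0⊕0⊕0⊕0⊕1⊕1⊕1⊕0⊕0⊕1⊕0⊕1⊕0⊕1⊕1⊕1 = 0
Syndrome s16…s1 = 00101 → error at position 5.
Flip position 5: 0101011111011110000111001010111 → 0101111111011110000111001010111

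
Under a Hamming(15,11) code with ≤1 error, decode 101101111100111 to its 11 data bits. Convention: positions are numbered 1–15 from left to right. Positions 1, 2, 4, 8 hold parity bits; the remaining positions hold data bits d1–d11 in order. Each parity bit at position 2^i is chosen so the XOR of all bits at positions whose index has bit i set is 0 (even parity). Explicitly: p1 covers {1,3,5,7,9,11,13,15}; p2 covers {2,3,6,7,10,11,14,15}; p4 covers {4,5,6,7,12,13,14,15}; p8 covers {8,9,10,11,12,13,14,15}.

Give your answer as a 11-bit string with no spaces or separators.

10111100111

s1 (pos 1,3,5,7,9,11,13,15): 1⊕1⊕0⊕1⊕1⊕0⊕1⊕1 = 0
s2 (pos 2,3,6,7,10,11,14,15): 0⊕1⊕1⊕1⊕1⊕0⊕1⊕1 = 0
s4 (pos 4,5,6,7,12,13,14,15): 1⊕0⊕1⊕1⊕0⊕1⊕1⊕1 = 0
s8 (pos 8,9,10,11,12,13,14,15): 1⊕1⊕1⊕0⊕0⊕1⊕1⊕1 = 0
Syndrome s8…s1 = 0000 → no error.
Read data bits from positions 3,5,6,7,9,10,11,12,13,14,15: 10111100111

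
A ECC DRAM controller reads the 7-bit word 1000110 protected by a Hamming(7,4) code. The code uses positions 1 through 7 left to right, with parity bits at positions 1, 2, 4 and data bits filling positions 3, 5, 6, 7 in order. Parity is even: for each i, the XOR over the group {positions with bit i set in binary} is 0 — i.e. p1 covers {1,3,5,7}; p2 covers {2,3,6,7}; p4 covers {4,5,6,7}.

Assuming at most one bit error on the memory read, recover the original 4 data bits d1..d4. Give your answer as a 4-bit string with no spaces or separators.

0110

s1 (pos 1,3,5,7): 1⊕0⊕1⊕0 = 0
s2 (pos 2,3,6,7): 0⊕0⊕1⊕0 = 1
s4 (pos 4,5,6,7): 0⊕1⊕1⊕0 = 0
Syndrome s4…s1 = 010 → error at position 2.
Flip position 2: 1000110 → 1100110
Read data bits from positions 3,5,6,7: 0110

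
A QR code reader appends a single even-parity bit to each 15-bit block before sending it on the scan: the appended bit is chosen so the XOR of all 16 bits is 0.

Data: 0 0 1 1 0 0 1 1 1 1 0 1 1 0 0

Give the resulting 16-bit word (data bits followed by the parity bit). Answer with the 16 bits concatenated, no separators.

XOR of the 15 data bits: 0⊕0⊕1⊕1⊕0⊕0⊕1⊕1⊕1⊕1⊕0⊕1⊕1⊕0⊕0 = 0
Parity bit = 0 (so all 16 bits XOR to 0).

0011001111011000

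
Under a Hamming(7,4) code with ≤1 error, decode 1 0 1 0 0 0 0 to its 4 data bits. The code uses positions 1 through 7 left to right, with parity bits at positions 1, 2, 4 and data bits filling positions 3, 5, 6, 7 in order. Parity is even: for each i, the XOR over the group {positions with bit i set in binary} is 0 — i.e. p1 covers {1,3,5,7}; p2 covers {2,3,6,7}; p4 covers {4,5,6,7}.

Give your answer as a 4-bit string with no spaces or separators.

1000

s1 (pos 1,3,5,7): 1⊕1⊕0⊕0 = 0
s2 (pos 2,3,6,7): 0⊕1⊕0⊕0 = 1
s4 (pos 4,5,6,7): 0⊕0⊕0⊕0 = 0
Syndrome s4…s1 = 010 → error at position 2.
Flip position 2: 1010000 → 1110000
Read data bits from positions 3,5,6,7: 1000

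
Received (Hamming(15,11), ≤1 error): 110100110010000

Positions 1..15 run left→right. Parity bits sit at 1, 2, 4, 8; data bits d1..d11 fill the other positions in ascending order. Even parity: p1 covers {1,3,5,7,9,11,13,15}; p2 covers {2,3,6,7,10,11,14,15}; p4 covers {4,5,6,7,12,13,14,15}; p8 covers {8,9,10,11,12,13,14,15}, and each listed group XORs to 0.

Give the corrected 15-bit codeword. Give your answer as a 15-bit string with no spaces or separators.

111100110010000

s1 (pos 1,3,5,7,9,11,13,15): 1⊕0⊕0⊕1⊕0⊕1⊕0⊕0 = 1
s2 (pos 2,3,6,7,10,11,14,15): 1⊕0⊕0⊕1⊕0⊕1⊕0⊕0 = 1
s4 (pos 4,5,6,7,12,13,14,15): 1⊕0⊕0⊕1⊕0⊕0⊕0⊕0 = 0
s8 (pos 8,9,10,11,12,13,14,15): 1⊕0⊕0⊕1⊕0⊕0⊕0⊕0 = 0
Syndrome s8…s1 = 0011 → error at position 3.
Flip position 3: 110100110010000 → 111100110010000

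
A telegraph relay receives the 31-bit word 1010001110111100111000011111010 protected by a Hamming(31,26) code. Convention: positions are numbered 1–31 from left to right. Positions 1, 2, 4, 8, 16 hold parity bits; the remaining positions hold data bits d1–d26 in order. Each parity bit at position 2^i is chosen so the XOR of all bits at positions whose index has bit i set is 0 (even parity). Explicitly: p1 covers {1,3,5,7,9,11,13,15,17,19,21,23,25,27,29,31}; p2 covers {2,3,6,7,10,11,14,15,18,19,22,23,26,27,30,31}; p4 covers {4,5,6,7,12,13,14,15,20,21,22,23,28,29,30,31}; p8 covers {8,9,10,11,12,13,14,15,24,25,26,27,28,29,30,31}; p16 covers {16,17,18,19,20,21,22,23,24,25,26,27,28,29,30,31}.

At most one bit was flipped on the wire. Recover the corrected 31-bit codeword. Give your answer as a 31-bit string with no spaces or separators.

1010001110111100101000011111010

s1 (pos 1,3,5,7,9,11,13,15,17,19,21,23,25,27,29,31): 1⊕1⊕0⊕1⊕1⊕1⊕1⊕0⊕1⊕1⊕0⊕0⊕1⊕1⊕0⊕0 = 0
s2 (pos 2,3,6,7,10,11,14,15,18,19,22,23,26,27,30,31): 0⊕1⊕0⊕1⊕0⊕1⊕1⊕0⊕1⊕1⊕0⊕0⊕1⊕1⊕1⊕0 = 1
s4 (pos 4,5,6,7,12,13,14,15,20,21,22,23,28,29,30,31): 0⊕0⊕0⊕1⊕1⊕1⊕1⊕0⊕0⊕0⊕0⊕0⊕1⊕0⊕1⊕0 = 0
s8 (pos 8,9,10,11,12,13,14,15,24,25,26,27,28,29,30,31): 1⊕1⊕0⊕1⊕1⊕1⊕1⊕0⊕1⊕1⊕1⊕1⊕1⊕0⊕1⊕0 = 0
s16 (pos 16,17,18,19,20,21,22,23,24,25,26,27,28,29,30,31): 0⊕1⊕1⊕1⊕0⊕0⊕0⊕0⊕1⊕1⊕1⊕1⊕1⊕0⊕1⊕0 = 1
Syndrome s16…s1 = 10010 → error at position 18.
Flip position 18: 1010001110111100111000011111010 → 1010001110111100101000011111010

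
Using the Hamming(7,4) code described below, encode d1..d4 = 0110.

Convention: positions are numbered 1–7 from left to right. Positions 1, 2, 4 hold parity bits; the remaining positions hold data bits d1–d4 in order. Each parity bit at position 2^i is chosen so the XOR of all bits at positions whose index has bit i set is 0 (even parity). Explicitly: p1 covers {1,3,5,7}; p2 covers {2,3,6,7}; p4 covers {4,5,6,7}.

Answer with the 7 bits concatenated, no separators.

Place data at non-parity positions: p1 p2 0 p4 1 1 0
p1 (pos 1,3,5,7): XOR of data positions = 0⊕1⊕0 = 1
p2 (pos 2,3,6,7): XOR of data positions = 0⊕1⊕0 = 1
p4 (pos 4,5,6,7): XOR of data positions = 1⊕1⊕0 = 0
Codeword: 1100110

1100110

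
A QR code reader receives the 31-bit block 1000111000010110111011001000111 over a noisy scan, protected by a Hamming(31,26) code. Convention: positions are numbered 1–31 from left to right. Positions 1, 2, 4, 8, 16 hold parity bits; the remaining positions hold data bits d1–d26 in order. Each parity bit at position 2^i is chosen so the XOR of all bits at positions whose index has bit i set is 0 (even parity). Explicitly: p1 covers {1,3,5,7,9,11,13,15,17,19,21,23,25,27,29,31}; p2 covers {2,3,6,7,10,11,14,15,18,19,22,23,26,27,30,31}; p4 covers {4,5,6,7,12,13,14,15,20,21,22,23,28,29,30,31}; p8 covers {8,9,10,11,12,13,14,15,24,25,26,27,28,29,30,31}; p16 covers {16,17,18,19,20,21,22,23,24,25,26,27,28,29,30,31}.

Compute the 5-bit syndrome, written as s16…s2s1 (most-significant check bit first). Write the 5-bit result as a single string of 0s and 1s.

11110

s1 (pos 1,3,5,7,9,11,13,15,17,19,21,23,25,27,29,31): 1⊕0⊕1⊕1⊕0⊕0⊕0⊕1⊕1⊕1⊕1⊕0⊕1⊕0⊕1⊕1 = 0
s2 (pos 2,3,6,7,10,11,14,15,18,19,22,23,26,27,30,31): 0⊕0⊕1⊕1⊕0⊕0⊕1⊕1⊕1⊕1⊕1⊕0⊕0⊕0⊕1⊕1 = 1
s4 (pos 4,5,6,7,12,13,14,15,20,21,22,23,28,29,30,31): 0⊕1⊕1⊕1⊕1⊕0⊕1⊕1⊕0⊕1⊕1⊕0⊕0⊕1⊕1⊕1 = 1
s8 (pos 8,9,10,11,12,13,14,15,24,25,26,27,28,29,30,31): 0⊕0⊕0⊕0⊕1⊕0⊕1⊕1⊕0⊕1⊕0⊕0⊕0⊕1⊕1⊕1 = 1
s16 (pos 16,17,18,19,20,21,22,23,24,25,26,27,28,29,30,31): 0⊕1⊕1⊕1⊕0⊕1⊕1⊕0⊕0⊕1⊕0⊕0⊕0⊕1⊕1⊕1 = 1
Syndrome s16…s1 = 11110 → error at position 30.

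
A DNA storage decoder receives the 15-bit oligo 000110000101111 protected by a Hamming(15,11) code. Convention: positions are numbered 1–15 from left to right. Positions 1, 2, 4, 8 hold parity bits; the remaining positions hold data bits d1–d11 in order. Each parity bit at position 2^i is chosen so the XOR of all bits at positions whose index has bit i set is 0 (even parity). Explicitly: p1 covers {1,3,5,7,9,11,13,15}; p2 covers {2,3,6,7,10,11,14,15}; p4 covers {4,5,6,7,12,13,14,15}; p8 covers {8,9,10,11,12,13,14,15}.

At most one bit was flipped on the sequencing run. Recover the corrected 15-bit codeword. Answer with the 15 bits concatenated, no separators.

000110000111111

s1 (pos 1,3,5,7,9,11,13,15): 0⊕0⊕1⊕0⊕0⊕0⊕1⊕1 = 1
s2 (pos 2,3,6,7,10,11,14,15): 0⊕0⊕0⊕0⊕1⊕0⊕1⊕1 = 1
s4 (pos 4,5,6,7,12,13,14,15): 1⊕1⊕0⊕0⊕1⊕1⊕1⊕1 = 0
s8 (pos 8,9,10,11,12,13,14,15): 0⊕0⊕1⊕0⊕1⊕1⊕1⊕1 = 1
Syndrome s8…s1 = 1011 → error at position 11.
Flip position 11: 000110000101111 → 000110000111111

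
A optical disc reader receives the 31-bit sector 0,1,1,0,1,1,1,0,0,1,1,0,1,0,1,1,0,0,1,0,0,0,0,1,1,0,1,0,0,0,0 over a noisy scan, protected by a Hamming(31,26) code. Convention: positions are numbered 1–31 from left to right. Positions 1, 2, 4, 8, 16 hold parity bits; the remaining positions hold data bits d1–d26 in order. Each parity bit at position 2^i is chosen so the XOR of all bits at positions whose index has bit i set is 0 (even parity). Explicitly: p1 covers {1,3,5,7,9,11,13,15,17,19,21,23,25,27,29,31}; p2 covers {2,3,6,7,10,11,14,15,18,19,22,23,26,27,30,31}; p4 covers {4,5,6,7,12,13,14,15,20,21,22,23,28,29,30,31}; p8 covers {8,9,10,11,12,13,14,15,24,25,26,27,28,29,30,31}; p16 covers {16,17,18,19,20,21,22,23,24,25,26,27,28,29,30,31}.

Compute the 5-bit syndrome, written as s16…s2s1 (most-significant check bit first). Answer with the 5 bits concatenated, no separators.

11111

s1 (pos 1,3,5,7,9,11,13,15,17,19,21,23,25,27,29,31): 0⊕1⊕1⊕1⊕0⊕1⊕1⊕1⊕0⊕1⊕0⊕0⊕1⊕1⊕0⊕0 = 1
s2 (pos 2,3,6,7,10,11,14,15,18,19,22,23,26,27,30,31): 1⊕1⊕1⊕1⊕1⊕1⊕0⊕1⊕0⊕1⊕0⊕0⊕0⊕1⊕0⊕0 = 1
s4 (pos 4,5,6,7,12,13,14,15,20,21,22,23,28,29,30,31): 0⊕1⊕1⊕1⊕0⊕1⊕0⊕1⊕0⊕0⊕0⊕0⊕0⊕0⊕0⊕0 = 1
s8 (pos 8,9,10,11,12,13,14,15,24,25,26,27,28,29,30,31): 0⊕0⊕1⊕1⊕0⊕1⊕0⊕1⊕1⊕1⊕0⊕1⊕0⊕0⊕0⊕0 = 1
s16 (pos 16,17,18,19,20,21,22,23,24,25,26,27,28,29,30,31): 1⊕0⊕0⊕1⊕0⊕0⊕0⊕0⊕1⊕1⊕0⊕1⊕0⊕0⊕0⊕0 = 1
Syndrome s16…s1 = 11111 → error at position 31.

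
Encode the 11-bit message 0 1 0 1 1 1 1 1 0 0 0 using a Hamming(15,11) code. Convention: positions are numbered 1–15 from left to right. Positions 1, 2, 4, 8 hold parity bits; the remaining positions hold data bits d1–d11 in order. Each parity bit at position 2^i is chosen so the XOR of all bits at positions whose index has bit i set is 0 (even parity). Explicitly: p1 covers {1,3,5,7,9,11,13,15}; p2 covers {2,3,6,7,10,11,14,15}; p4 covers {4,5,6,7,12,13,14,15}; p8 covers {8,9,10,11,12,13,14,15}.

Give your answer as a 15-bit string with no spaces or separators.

Place data at non-parity positions: p1 p2 0 p4 1 0 1 p8 1 1 1 1 0 0 0
p1 (pos 1,3,5,7,9,11,13,15): XOR of data positions = 0⊕1⊕1⊕1⊕1⊕0⊕0 = 0
p2 (pos 2,3,6,7,10,11,14,15): XOR of data positions = 0⊕0⊕1⊕1⊕1⊕0⊕0 = 1
p4 (pos 4,5,6,7,12,13,14,15): XOR of data positions = 1⊕0⊕1⊕1⊕0⊕0⊕0 = 1
p8 (pos 8,9,10,11,12,13,14,15): XOR of data positions = 1⊕1⊕1⊕1⊕0⊕0⊕0 = 0
Codeword: 010110101111000

010110101111000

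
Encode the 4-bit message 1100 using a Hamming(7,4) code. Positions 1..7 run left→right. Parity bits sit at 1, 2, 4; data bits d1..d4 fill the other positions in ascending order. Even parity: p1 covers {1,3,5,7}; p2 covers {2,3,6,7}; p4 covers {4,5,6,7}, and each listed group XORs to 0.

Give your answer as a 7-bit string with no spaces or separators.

Place data at non-parity positions: p1 p2 1 p4 1 0 0
p1 (pos 1,3,5,7): XOR of data positions = 1⊕1⊕0 = 0
p2 (pos 2,3,6,7): XOR of data positions = 1⊕0⊕0 = 1
p4 (pos 4,5,6,7): XOR of data positions = 1⊕0⊕0 = 1
Codeword: 0111100

0111100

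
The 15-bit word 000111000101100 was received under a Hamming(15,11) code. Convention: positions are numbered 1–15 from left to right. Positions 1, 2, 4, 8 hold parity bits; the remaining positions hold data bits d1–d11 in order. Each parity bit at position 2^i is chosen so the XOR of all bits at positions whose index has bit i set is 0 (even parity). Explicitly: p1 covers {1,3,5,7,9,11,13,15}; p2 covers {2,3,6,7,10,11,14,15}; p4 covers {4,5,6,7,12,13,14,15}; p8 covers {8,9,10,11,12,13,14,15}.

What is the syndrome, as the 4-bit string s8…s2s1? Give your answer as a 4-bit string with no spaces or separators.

1100

s1 (pos 1,3,5,7,9,11,13,15): 0⊕0⊕1⊕0⊕0⊕0⊕1⊕0 = 0
s2 (pos 2,3,6,7,10,11,14,15): 0⊕0⊕1⊕0⊕1⊕0⊕0⊕0 = 0
s4 (pos 4,5,6,7,12,13,14,15): 1⊕1⊕1⊕0⊕1⊕1⊕0⊕0 = 1
s8 (pos 8,9,10,11,12,13,14,15): 0⊕0⊕1⊕0⊕1⊕1⊕0⊕0 = 1
Syndrome s8…s1 = 1100 → error at position 12.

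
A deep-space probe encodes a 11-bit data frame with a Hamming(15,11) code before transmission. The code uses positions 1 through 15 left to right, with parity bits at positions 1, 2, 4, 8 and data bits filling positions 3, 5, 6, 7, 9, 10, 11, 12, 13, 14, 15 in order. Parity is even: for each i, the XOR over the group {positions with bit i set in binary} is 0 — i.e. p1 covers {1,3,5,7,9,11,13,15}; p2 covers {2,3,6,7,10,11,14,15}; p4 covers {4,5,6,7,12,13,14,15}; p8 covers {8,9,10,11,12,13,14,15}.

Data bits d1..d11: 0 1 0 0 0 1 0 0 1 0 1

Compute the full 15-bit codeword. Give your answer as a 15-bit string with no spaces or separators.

Place data at non-parity positions: p1 p2 0 p4 1 0 0 p8 0 1 0 0 1 0 1
p1 (pos 1,3,5,7,9,11,13,15): XOR of data positions = 0⊕1⊕0⊕0⊕0⊕1⊕1 = 1
p2 (pos 2,3,6,7,10,11,14,15): XOR of data positions = 0⊕0⊕0⊕1⊕0⊕0⊕1 = 0
p4 (pos 4,5,6,7,12,13,14,15): XOR of data positions = 1⊕0⊕0⊕0⊕1⊕0⊕1 = 1
p8 (pos 8,9,10,11,12,13,14,15): XOR of data positions = 0⊕1⊕0⊕0⊕1⊕0⊕1 = 1
Codeword: 100110010100101

100110010100101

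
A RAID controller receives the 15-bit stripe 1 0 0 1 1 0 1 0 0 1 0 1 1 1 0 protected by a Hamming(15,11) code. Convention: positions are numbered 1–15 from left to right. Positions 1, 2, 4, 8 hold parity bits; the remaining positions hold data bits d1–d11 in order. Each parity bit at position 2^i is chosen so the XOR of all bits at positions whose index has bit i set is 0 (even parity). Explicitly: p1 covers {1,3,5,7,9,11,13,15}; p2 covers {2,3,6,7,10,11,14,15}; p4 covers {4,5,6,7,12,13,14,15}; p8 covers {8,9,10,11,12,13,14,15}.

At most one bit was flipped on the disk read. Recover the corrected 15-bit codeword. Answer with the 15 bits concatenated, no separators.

s1 (pos 1,3,5,7,9,11,13,15): 1⊕0⊕1⊕1⊕0⊕0⊕1⊕0 = 0
s2 (pos 2,3,6,7,10,11,14,15): 0⊕0⊕0⊕1⊕1⊕0⊕1⊕0 = 1
s4 (pos 4,5,6,7,12,13,14,15): 1⊕1⊕0⊕1⊕1⊕1⊕1⊕0 = 0
s8 (pos 8,9,10,11,12,13,14,15): 0⊕0⊕1⊕0⊕1⊕1⊕1⊕0 = 0
Syndrome s8…s1 = 0010 → error at position 2.
Flip position 2: 100110100101110 → 110110100101110

110110100101110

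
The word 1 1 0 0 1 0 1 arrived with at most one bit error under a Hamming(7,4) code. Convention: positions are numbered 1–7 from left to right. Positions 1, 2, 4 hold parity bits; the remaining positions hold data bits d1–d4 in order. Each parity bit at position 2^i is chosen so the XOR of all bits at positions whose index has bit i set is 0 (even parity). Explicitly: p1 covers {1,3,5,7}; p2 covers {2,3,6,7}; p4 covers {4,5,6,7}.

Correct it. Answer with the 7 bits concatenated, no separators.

0100101

s1 (pos 1,3,5,7): 1⊕0⊕1⊕1 = 1
s2 (pos 2,3,6,7): 1⊕0⊕0⊕1 = 0
s4 (pos 4,5,6,7): 0⊕1⊕0⊕1 = 0
Syndrome s4…s1 = 001 → error at position 1.
Flip position 1: 1100101 → 0100101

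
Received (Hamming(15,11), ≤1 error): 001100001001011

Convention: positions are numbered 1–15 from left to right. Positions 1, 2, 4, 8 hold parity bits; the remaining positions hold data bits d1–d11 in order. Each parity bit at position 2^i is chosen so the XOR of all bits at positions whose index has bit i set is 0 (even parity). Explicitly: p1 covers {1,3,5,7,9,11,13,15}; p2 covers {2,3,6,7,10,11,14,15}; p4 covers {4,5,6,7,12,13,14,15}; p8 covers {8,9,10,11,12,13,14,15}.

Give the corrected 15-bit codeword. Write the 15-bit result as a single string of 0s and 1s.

000100001001011

s1 (pos 1,3,5,7,9,11,13,15): 0⊕1⊕0⊕0⊕1⊕0⊕0⊕1 = 1
s2 (pos 2,3,6,7,10,11,14,15): 0⊕1⊕0⊕0⊕0⊕0⊕1⊕1 = 1
s4 (pos 4,5,6,7,12,13,14,15): 1⊕0⊕0⊕0⊕1⊕0⊕1⊕1 = 0
s8 (pos 8,9,10,11,12,13,14,15): 0⊕1⊕0⊕0⊕1⊕0⊕1⊕1 = 0
Syndrome s8…s1 = 0011 → error at position 3.
Flip position 3: 001100001001011 → 000100001001011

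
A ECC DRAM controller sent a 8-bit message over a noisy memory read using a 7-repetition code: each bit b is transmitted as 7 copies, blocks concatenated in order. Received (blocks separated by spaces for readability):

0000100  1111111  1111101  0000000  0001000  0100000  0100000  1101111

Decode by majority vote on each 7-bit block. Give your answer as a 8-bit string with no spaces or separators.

01100001

Block 1 (0000100): 1 one → 0
Block 2 (1111111): 7 ones → 1
Block 3 (1111101): 6 ones → 1
Block 4 (0000000): 0 ones → 0
Block 5 (0001000): 1 one → 0
Block 6 (0100000): 1 one → 0
Block 7 (0100000): 1 one → 0
Block 8 (1101111): 6 ones → 1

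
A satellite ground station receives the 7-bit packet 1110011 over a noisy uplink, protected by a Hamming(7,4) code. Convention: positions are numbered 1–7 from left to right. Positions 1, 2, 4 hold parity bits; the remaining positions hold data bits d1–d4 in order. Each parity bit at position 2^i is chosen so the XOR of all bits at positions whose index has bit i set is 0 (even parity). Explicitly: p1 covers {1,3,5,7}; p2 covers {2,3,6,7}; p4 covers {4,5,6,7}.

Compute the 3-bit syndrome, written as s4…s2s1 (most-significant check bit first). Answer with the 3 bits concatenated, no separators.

001

s1 (pos 1,3,5,7): 1⊕1⊕0⊕1 = 1
s2 (pos 2,3,6,7): 1⊕1⊕1⊕1 = 0
s4 (pos 4,5,6,7): 0⊕0⊕1⊕1 = 0
Syndrome s4…s1 = 001 → error at position 1.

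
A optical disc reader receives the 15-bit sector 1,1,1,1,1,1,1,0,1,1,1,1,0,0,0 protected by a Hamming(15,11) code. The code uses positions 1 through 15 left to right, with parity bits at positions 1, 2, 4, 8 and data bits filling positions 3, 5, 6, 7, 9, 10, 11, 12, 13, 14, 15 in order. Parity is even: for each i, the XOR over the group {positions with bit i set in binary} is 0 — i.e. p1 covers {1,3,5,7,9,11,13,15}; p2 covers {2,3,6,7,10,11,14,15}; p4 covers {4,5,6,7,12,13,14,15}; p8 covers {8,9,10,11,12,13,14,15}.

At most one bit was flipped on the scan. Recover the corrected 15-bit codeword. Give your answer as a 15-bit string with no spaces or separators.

s1 (pos 1,3,5,7,9,11,13,15): 1⊕1⊕1⊕1⊕1⊕1⊕0⊕0 = 0
s2 (pos 2,3,6,7,10,11,14,15): 1⊕1⊕1⊕1⊕1⊕1⊕0⊕0 = 0
s4 (pos 4,5,6,7,12,13,14,15): 1⊕1⊕1⊕1⊕1⊕0⊕0⊕0 = 1
s8 (pos 8,9,10,11,12,13,14,15): 0⊕1⊕1⊕1⊕1⊕0⊕0⊕0 = 0
Syndrome s8…s1 = 0100 → error at position 4.
Flip position 4: 111111101111000 → 111011101111000

111011101111000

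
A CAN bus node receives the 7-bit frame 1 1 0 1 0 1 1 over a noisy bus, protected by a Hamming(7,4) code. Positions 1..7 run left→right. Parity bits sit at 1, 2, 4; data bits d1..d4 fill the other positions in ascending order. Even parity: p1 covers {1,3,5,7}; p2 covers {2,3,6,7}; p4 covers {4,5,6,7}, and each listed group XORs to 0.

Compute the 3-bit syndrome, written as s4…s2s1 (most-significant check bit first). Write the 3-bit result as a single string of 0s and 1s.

s1 (pos 1,3,5,7): 1⊕0⊕0⊕1 = 0
s2 (pos 2,3,6,7): 1⊕0⊕1⊕1 = 1
s4 (pos 4,5,6,7): 1⊕0⊕1⊕1 = 1
Syndrome s4…s1 = 110 → error at position 6.

110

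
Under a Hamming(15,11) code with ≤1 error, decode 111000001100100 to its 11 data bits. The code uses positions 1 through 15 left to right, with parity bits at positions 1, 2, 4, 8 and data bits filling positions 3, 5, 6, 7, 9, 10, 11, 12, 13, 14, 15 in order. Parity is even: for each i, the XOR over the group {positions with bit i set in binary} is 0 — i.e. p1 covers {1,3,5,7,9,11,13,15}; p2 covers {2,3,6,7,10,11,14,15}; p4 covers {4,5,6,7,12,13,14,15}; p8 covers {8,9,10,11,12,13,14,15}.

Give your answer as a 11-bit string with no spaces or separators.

s1 (pos 1,3,5,7,9,11,13,15): 1⊕1⊕0⊕0⊕1⊕0⊕1⊕0 = 0
s2 (pos 2,3,6,7,10,11,14,15): 1⊕1⊕0⊕0⊕1⊕0⊕0⊕0 = 1
s4 (pos 4,5,6,7,12,13,14,15): 0⊕0⊕0⊕0⊕0⊕1⊕0⊕0 = 1
s8 (pos 8,9,10,11,12,13,14,15): 0⊕1⊕1⊕0⊕0⊕1⊕0⊕0 = 1
Syndrome s8…s1 = 1110 → error at position 14.
Flip position 14: 111000001100100 → 111000001100110
Read data bits from positions 3,5,6,7,9,10,11,12,13,14,15: 10001100110

10001100110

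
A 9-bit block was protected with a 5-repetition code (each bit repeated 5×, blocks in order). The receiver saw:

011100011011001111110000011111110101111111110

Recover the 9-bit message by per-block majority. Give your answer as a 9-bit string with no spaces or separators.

101101111

Block 1 (01110): 3 ones → 1
Block 2 (00110): 2 ones → 0
Block 3 (11001): 3 ones → 1
Block 4 (11111): 5 ones → 1
Block 5 (00000): 0 ones → 0
Block 6 (11111): 5 ones → 1
Block 7 (11010): 3 ones → 1
Block 8 (11111): 5 ones → 1
Block 9 (11110): 4 ones → 1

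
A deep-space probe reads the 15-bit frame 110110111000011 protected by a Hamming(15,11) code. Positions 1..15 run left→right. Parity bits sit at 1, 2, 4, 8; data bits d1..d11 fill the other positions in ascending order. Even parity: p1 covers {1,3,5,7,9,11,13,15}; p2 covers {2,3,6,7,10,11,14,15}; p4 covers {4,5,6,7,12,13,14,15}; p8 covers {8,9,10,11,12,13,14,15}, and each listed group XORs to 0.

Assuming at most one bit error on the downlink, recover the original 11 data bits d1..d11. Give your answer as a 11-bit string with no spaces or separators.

s1 (pos 1,3,5,7,9,11,13,15): 1⊕0⊕1⊕1⊕1⊕0⊕0⊕1 = 1
s2 (pos 2,3,6,7,10,11,14,15): 1⊕0⊕0⊕1⊕0⊕0⊕1⊕1 = 0
s4 (pos 4,5,6,7,12,13,14,15): 1⊕1⊕0⊕1⊕0⊕0⊕1⊕1 = 1
s8 (pos 8,9,10,11,12,13,14,15): 1⊕1⊕0⊕0⊕0⊕0⊕1⊕1 = 0
Syndrome s8…s1 = 0101 → error at position 5.
Flip position 5: 110110111000011 → 110100111000011
Read data bits from positions 3,5,6,7,9,10,11,12,13,14,15: 00011000011

00011000011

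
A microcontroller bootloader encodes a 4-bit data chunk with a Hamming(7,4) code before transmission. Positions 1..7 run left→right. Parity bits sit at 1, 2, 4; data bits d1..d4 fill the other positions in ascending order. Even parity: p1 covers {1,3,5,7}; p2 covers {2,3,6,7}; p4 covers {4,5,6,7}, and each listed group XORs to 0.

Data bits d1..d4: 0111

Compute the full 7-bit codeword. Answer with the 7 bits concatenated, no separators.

0001111

Place data at non-parity positions: p1 p2 0 p4 1 1 1
p1 (pos 1,3,5,7): XOR of data positions = 0⊕1⊕1 = 0
p2 (pos 2,3,6,7): XOR of data positions = 0⊕1⊕1 = 0
p4 (pos 4,5,6,7): XOR of data positions = 1⊕1⊕1 = 1
Codeword: 0001111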